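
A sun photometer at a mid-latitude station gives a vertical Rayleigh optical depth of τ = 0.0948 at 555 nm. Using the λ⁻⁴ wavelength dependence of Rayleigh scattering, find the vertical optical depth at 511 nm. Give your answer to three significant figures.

0.132

τ(511 nm) = τ(555 nm) × (555/511)⁴ = 0.0948 × (1.0861)⁴ = 0.0948 × 1.3915 = 0.1319.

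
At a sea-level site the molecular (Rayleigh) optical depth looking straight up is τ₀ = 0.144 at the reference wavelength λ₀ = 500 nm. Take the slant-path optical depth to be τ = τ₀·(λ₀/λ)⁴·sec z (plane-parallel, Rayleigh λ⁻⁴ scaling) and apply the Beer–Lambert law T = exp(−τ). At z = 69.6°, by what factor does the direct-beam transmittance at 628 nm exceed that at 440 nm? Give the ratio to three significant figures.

Airmass: sec 69.6° = 2.8688.
τ(628 nm) = 0.144 × (500/628)⁴ × 2.8688 = 0.144 × 0.4018 × 2.8688 = 0.1660.
τ(440 nm) = 0.144 × (500/440)⁴ × 2.8688 = 0.144 × 1.6675 × 2.8688 = 0.6889.
T(628)/T(440) = exp(τ_B − τ_A) = exp(0.5229) = 1.6869.

1.69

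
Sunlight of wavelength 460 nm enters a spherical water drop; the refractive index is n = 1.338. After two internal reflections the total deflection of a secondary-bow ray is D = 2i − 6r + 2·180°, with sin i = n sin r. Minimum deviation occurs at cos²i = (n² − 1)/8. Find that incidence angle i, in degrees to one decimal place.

71.7°

cos²i = (1.338² − 1)/8 = (1.79024 − 1)/8 = 0.09878.
cos i = 0.31429, so i = 71.682°.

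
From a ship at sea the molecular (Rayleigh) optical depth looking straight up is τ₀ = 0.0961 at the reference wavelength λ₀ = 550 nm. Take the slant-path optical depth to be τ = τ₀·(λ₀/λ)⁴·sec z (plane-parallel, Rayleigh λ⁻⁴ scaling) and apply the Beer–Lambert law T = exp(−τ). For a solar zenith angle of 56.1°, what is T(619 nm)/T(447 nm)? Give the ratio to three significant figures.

1.33

Airmass: sec 56.1° = 1.7929.
τ(619 nm) = 0.0961 × (550/619)⁴ × 1.7929 = 0.0961 × 0.6233 × 1.7929 = 0.1074.
τ(447 nm) = 0.0961 × (550/447)⁴ × 1.7929 = 0.0961 × 2.2920 × 1.7929 = 0.3949.
T(619)/T(447) = exp(τ_B − τ_A) = exp(0.2875) = 1.3331.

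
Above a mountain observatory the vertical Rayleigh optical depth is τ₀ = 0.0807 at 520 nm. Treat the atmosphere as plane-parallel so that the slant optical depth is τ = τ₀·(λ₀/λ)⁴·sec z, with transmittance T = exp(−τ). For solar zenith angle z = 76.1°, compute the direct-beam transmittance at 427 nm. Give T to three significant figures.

0.478

sec 76.1° = 4.1627.
τ = 0.0807 × (520/427)⁴ × 4.1627 = 0.0807 × 2.1994 × 4.1627 = 0.7388.
T = exp(−0.7388) = 0.4777.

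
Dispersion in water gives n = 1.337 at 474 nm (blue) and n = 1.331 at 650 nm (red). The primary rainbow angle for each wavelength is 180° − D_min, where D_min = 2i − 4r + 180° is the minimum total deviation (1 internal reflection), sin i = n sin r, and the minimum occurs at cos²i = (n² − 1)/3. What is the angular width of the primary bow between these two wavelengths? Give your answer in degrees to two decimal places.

0.87°

At 474 nm (n = 1.337): cos²i = 0.26252 → i = 59.178°, r = 39.964°, D_min = 138.500°, rainbow angle = 41.500°.
At 650 nm (n = 1.331): cos²i = 0.25719 → i = 59.527°, r = 40.356°, D_min = 137.630°, rainbow angle = 42.370°.
Angular width = |41.500° − 42.370°| = 0.870°.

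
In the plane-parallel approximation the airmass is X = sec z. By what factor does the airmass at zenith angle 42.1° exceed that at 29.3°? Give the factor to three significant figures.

X(42.1°)/X(29.3°) = sec 42.1° / sec 29.3° = cos 29.3° / cos 42.1° = 0.8721/0.7420 = 1.1753.

1.18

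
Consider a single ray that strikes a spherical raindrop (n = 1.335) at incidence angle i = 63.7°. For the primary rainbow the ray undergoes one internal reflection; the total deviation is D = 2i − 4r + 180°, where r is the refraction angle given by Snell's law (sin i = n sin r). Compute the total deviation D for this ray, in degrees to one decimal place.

sin r = sin 63.7° / 1.335 = 0.8965/1.335 = 0.6715; r = 42.18°.
D = 2·63.7° − 4·42.18° + 180° = 127.40° − 168.74° + 180° = 138.66°.

138.7°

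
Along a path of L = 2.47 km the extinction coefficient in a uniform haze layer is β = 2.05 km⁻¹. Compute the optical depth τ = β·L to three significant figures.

τ = β·L = 2.05 × 2.47 = 5.0635.

5.06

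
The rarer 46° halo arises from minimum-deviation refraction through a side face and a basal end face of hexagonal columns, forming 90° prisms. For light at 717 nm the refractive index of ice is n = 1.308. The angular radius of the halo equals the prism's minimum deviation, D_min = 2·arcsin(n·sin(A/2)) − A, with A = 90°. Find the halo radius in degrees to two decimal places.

n·sin(A/2) = 1.308 × sin 45° = 1.308 × 0.7071 = 0.9249.
D_min = 2·arcsin(0.9249) − 90° = 2 × 67.653° − 90° = 45.305°.

45.31°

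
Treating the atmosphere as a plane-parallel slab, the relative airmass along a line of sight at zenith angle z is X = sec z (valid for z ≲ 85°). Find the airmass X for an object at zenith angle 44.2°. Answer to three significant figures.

X = sec z = 1/cos 44.2° = 1/0.7169 = 1.3949.

1.39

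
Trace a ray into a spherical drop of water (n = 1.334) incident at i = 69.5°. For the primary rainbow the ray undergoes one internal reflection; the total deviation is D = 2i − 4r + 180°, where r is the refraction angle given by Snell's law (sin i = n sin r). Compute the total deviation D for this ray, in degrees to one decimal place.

sin r = sin 69.5° / 1.334 = 0.9367/1.334 = 0.7022; r = 44.60°.
D = 2·69.5° − 4·44.60° + 180° = 139.00° − 178.40° + 180° = 140.60°.

140.6°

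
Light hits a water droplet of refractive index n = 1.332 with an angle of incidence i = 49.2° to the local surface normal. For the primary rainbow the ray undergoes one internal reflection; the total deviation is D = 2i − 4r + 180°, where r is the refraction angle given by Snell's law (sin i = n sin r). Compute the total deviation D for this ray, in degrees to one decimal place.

sin r = sin 49.2° / 1.332 = 0.7570/1.332 = 0.5683; r = 34.63°.
D = 2·49.2° − 4·34.63° + 180° = 98.40° − 138.53° + 180° = 139.87°.

139.9°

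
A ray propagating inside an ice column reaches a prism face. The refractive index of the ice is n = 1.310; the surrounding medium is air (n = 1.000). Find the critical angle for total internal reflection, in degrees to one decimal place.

49.8°

sin θ_c = n_air / n = 1.000 / 1.310 = 0.7634.
θ_c = arcsin(0.7634) = 49.76°.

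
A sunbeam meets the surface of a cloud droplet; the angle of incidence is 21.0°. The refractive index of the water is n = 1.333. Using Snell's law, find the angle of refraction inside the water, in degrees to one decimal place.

15.6°

Snell: sin θ_r = sin θ_i / n = sin 21.0° / 1.333 = 0.3584 / 1.333 = 0.2688.
θ_r = arcsin(0.2688) = 15.60°.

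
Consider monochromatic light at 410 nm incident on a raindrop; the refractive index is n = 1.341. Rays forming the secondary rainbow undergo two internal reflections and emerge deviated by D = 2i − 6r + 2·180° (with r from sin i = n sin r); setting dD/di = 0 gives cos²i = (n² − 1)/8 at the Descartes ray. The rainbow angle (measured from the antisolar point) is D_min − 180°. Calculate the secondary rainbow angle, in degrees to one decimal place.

53.0°

cos²i = (1.79828 − 1)/8 = 0.09979; i = arccos(0.31589) = 71.586°.
sin r = sin 71.586°/1.341 = 0.70753; r = 45.034°.
D_min = 2·71.586° − 6·45.034° + 360° = 232.966°.
Rainbow angle = D_min − 180° = 52.966°.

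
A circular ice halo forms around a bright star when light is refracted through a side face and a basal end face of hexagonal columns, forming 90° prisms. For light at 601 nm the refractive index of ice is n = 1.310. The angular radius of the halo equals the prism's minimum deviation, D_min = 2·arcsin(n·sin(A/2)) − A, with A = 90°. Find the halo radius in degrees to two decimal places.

n·sin(A/2) = 1.310 × sin 45° = 1.310 × 0.7071 = 0.9263.
D_min = 2·arcsin(0.9263) − 90° = 2 × 67.867° − 90° = 45.733°.

45.73°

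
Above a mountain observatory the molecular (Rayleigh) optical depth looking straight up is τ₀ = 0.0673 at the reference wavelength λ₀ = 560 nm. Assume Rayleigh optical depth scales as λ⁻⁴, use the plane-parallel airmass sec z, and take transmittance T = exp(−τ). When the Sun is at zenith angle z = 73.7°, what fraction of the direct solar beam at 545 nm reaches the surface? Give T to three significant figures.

sec 73.7° = 3.5629.
τ = 0.0673 × (560/545)⁴ × 3.5629 = 0.0673 × 1.1147 × 3.5629 = 0.2673.
T = exp(−0.2673) = 0.7654.

0.765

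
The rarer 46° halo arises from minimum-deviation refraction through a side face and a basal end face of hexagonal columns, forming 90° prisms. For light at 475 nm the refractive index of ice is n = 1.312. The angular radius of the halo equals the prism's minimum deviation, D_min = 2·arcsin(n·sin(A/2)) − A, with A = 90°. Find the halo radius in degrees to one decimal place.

n·sin(A/2) = 1.312 × sin 45° = 1.312 × 0.7071 = 0.9277.
D_min = 2·arcsin(0.9277) − 90° = 2 × 68.083° − 90° = 46.166°.

46.2°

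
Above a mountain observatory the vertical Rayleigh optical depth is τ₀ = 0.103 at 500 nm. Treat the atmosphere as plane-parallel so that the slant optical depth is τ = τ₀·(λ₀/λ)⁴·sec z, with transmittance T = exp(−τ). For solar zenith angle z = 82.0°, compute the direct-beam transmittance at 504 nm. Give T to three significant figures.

0.488

sec 82.0° = 7.1853.
τ = 0.103 × (500/504)⁴ × 7.1853 = 0.103 × 0.9686 × 7.1853 = 0.7169.
T = exp(−0.7169) = 0.4883.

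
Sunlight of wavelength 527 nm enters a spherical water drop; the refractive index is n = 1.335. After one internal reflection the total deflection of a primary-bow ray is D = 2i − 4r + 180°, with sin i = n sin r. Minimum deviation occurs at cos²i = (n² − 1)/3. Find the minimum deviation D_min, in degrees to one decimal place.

138.2°

cos²i = (1.78222 − 1)/3 = 0.26074; i = arccos(0.51063) = 59.294°.
sin r = sin 59.294°/1.335 = 0.64405; r = 40.094°.
D_min = 2·59.294° − 4·40.094° + 180° = 138.212°.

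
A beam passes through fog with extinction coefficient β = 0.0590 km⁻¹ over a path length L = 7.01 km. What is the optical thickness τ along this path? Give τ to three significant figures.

0.414

τ = β·L = 0.0590 × 7.01 = 0.4136.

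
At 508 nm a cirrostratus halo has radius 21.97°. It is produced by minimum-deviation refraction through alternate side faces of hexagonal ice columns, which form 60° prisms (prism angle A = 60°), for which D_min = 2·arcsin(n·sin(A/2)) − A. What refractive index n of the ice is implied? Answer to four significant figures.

1.312

Rearranging: n = sin((D_min + A)/2) / sin(A/2).
(D_min + A)/2 = (21.97° + 60°)/2 = 40.985°.
n = sin 40.985° / sin 30° = 0.6559 / 0.5000 = 1.3117.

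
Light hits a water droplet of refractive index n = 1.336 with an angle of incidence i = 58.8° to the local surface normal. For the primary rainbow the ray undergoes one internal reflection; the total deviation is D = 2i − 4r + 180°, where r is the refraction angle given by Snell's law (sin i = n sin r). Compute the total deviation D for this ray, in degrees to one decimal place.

sin r = sin 58.8° / 1.336 = 0.8554/1.336 = 0.6402; r = 39.81°.
D = 2·58.8° − 4·39.81° + 180° = 117.60° − 159.24° + 180° = 138.36°.

138.4°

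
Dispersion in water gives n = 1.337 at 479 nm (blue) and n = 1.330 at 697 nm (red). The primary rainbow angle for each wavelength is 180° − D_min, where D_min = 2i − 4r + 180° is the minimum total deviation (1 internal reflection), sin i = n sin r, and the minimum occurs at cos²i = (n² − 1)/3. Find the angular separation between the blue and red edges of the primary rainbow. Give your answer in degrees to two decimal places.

At 479 nm (n = 1.337): cos²i = 0.26252 → i = 59.178°, r = 39.964°, D_min = 138.500°, rainbow angle = 41.500°.
At 697 nm (n = 1.330): cos²i = 0.25630 → i = 59.585°, r = 40.422°, D_min = 137.484°, rainbow angle = 42.516°.
Angular width = |41.500° − 42.516°| = 1.016°.

1.02°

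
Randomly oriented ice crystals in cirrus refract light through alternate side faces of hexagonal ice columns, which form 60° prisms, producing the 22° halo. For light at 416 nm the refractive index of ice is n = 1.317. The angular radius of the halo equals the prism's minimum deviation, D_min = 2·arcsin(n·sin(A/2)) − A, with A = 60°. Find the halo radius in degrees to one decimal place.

n·sin(A/2) = 1.317 × sin 30° = 1.317 × 0.5000 = 0.6585.
D_min = 2·arcsin(0.6585) − 60° = 2 × 41.186° − 60° = 22.371°.

22.4°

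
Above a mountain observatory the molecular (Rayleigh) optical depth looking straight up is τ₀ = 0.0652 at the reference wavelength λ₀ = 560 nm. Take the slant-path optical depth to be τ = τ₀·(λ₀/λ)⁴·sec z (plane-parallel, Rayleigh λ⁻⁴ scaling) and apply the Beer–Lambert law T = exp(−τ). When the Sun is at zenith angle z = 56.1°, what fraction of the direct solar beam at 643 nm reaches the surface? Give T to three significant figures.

0.935

sec 56.1° = 1.7929.
τ = 0.0652 × (560/643)⁴ × 1.7929 = 0.0652 × 0.5753 × 1.7929 = 0.0673.
T = exp(−0.0673) = 0.9350.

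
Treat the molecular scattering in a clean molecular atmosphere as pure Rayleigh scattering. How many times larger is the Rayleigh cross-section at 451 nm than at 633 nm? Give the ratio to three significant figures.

3.88

Rayleigh scattering ∝ λ⁻⁴, so the ratio of coefficients is the inverse fourth power of the wavelength ratio.
σ(451)/σ(633) = (633/451)⁴ = (1.4035)⁴ = 3.881.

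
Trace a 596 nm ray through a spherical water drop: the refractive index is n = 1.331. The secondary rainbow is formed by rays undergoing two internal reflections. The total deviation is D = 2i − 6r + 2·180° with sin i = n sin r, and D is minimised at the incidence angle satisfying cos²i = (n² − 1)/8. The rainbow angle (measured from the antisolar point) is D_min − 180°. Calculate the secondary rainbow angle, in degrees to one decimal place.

50.4°

cos²i = (1.77156 − 1)/8 = 0.09645; i = arccos(0.31056) = 71.907°.
sin r = sin 71.907°/1.331 = 0.71417; r = 45.575°.
D_min = 2·71.907° − 6·45.575° + 360° = 230.365°.
Rainbow angle = D_min − 180° = 50.365°.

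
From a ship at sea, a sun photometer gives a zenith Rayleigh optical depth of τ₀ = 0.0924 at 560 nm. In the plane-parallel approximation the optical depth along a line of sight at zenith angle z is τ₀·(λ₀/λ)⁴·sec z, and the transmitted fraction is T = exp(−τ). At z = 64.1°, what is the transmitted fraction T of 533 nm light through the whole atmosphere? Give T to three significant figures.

0.773

sec 64.1° = 2.2894.
τ = 0.0924 × (560/533)⁴ × 2.2894 = 0.0924 × 1.2185 × 2.2894 = 0.2578.
T = exp(−0.2578) = 0.7728.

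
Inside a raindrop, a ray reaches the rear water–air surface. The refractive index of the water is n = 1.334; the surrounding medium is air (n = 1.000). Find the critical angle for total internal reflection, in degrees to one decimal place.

48.6°

sin θ_c = n_air / n = 1.000 / 1.334 = 0.7496.
θ_c = arcsin(0.7496) = 48.56°.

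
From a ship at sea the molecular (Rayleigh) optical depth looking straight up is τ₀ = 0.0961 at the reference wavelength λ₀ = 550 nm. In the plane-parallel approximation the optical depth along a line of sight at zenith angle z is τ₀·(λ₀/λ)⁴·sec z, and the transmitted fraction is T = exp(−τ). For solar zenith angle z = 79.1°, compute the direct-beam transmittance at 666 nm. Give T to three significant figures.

0.789

sec 79.1° = 5.2883.
τ = 0.0961 × (550/666)⁴ × 5.2883 = 0.0961 × 0.4651 × 5.2883 = 0.2364.
T = exp(−0.2364) = 0.7895.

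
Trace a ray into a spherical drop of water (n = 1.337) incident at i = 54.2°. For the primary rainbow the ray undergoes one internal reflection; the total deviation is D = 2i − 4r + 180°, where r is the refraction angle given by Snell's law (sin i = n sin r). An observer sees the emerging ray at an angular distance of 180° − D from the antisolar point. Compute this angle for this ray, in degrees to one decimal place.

sin r = sin 54.2° / 1.337 = 0.8111/1.337 = 0.6066; r = 37.35°.
D = 2·54.2° − 4·37.35° + 180° = 108.40° − 149.38° + 180° = 139.02°.
Angle from antisolar point = 180° − D = 40.98°.

41.0°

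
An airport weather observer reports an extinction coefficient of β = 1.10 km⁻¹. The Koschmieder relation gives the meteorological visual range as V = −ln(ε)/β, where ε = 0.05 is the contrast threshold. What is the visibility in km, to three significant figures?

V = −ln(0.05) / 1.10 = 2.996 / 1.10 = 2.7234 km.

2.72 km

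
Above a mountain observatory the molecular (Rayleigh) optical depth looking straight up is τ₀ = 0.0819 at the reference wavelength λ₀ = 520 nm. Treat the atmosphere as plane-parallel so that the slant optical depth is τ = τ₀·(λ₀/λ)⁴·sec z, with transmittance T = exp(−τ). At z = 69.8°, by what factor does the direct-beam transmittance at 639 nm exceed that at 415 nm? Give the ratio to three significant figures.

1.62

Airmass: sec 69.8° = 2.8960.
τ(639 nm) = 0.0819 × (520/639)⁴ × 2.8960 = 0.0819 × 0.4385 × 2.8960 = 0.1040.
τ(415 nm) = 0.0819 × (520/415)⁴ × 2.8960 = 0.0819 × 2.4650 × 2.8960 = 0.5847.
T(639)/T(415) = exp(τ_B − τ_A) = exp(0.4807) = 1.6171.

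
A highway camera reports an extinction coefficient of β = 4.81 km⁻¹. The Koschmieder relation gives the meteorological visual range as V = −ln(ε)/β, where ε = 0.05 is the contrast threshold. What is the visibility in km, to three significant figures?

0.623 km

V = −ln(0.05) / 4.81 = 2.996 / 4.81 = 0.6228 km.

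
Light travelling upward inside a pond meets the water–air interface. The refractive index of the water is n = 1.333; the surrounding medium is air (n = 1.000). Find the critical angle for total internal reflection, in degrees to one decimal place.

sin θ_c = n_air / n = 1.000 / 1.333 = 0.7502.
θ_c = arcsin(0.7502) = 48.61°.

48.6°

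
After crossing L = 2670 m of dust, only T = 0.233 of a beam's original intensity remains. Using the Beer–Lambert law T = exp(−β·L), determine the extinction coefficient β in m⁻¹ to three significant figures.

Beer–Lambert: T = exp(−βL) ⇒ β = −ln(T)/L = −ln(0.233)/2670 = 1.4567/2670 = 0.0005456 m⁻¹.

0.000546 m⁻¹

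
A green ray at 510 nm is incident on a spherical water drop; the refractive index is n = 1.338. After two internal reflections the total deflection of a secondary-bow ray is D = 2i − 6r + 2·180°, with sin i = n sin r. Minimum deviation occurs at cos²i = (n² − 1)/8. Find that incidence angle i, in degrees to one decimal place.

cos²i = (1.338² − 1)/8 = (1.79024 − 1)/8 = 0.09878.
cos i = 0.31429, so i = 71.682°.

71.7°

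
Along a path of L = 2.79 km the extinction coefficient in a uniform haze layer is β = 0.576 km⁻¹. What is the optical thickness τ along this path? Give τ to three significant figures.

τ = β·L = 0.576 × 2.79 = 1.6070.

1.61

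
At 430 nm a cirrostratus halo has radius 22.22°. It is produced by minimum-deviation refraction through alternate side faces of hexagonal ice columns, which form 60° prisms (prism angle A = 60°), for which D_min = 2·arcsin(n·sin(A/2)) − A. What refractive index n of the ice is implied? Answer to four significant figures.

Rearranging: n = sin((D_min + A)/2) / sin(A/2).
(D_min + A)/2 = (22.22° + 60°)/2 = 41.110°.
n = sin 41.110° / sin 30° = 0.6575 / 0.5000 = 1.3150.

1.315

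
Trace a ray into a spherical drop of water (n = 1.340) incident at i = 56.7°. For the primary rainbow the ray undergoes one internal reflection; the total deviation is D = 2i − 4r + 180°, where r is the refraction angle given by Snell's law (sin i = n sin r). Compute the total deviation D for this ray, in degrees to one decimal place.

139.0°

sin r = sin 56.7° / 1.340 = 0.8358/1.340 = 0.6237; r = 38.59°.
D = 2·56.7° − 4·38.59° + 180° = 113.40° − 154.36° + 180° = 139.04°.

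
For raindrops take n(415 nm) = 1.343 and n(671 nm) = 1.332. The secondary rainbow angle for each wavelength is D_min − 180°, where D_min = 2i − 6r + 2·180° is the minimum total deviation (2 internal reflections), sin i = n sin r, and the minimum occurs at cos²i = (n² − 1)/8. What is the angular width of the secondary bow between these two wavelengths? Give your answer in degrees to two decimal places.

At 415 nm (n = 1.343): cos²i = 0.10046 → i = 71.522°, r = 44.928°, D_min = 233.478°, rainbow angle = 53.478°.
At 671 nm (n = 1.332): cos²i = 0.09678 → i = 71.875°, r = 45.520°, D_min = 230.628°, rainbow angle = 50.628°.
Angular width = |53.478° − 50.628°| = 2.849°.

2.85°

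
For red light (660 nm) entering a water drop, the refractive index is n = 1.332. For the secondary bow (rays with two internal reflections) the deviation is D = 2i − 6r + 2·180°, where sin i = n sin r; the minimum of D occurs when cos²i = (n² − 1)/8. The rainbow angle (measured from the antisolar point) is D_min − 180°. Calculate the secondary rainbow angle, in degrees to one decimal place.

50.6°

cos²i = (1.77422 − 1)/8 = 0.09678; i = arccos(0.31109) = 71.875°.
sin r = sin 71.875°/1.332 = 0.71350; r = 45.520°.
D_min = 2·71.875° − 6·45.520° + 360° = 230.628°.
Rainbow angle = D_min − 180° = 50.628°.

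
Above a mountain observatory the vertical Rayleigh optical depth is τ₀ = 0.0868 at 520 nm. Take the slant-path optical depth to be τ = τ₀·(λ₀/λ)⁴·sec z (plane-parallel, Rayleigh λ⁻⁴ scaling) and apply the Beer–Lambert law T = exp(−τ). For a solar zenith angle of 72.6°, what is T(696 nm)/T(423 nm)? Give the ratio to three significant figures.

Airmass: sec 72.6° = 3.3440.
τ(696 nm) = 0.0868 × (520/696)⁴ × 3.3440 = 0.0868 × 0.3116 × 3.3440 = 0.0904.
τ(423 nm) = 0.0868 × (520/423)⁴ × 3.3440 = 0.0868 × 2.2838 × 3.3440 = 0.6629.
T(696)/T(423) = exp(τ_B − τ_A) = exp(0.5724) = 1.7726.

1.77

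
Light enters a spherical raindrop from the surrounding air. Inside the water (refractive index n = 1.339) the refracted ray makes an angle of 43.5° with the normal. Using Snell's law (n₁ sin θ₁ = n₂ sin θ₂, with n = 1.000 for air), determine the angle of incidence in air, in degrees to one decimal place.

67.2°

Snell: sin θ_i = n · sin θ_r = 1.339 × sin 43.5° = 1.339 × 0.6884 = 0.9217.
θ_i = arcsin(0.9217) = 67.18°.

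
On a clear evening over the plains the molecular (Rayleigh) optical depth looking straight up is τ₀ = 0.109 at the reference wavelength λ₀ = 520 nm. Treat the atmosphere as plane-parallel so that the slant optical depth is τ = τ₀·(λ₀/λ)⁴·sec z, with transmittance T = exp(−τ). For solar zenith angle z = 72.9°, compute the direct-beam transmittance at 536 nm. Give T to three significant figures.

sec 72.9° = 3.4009.
τ = 0.109 × (520/536)⁴ × 3.4009 = 0.109 × 0.8858 × 3.4009 = 0.3284.
T = exp(−0.3284) = 0.7201.

0.720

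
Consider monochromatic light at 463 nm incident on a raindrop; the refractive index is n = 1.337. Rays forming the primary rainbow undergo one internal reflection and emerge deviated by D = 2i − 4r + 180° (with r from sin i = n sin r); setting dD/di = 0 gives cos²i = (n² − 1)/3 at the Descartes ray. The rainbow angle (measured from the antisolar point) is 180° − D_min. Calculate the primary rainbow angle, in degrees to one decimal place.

cos²i = (1.78757 − 1)/3 = 0.26252; i = arccos(0.51237) = 59.178°.
sin r = sin 59.178°/1.337 = 0.64231; r = 39.964°.
D_min = 2·59.178° − 4·39.964° + 180° = 138.500°.
Rainbow angle = 180° − D_min = 41.500°.

41.5°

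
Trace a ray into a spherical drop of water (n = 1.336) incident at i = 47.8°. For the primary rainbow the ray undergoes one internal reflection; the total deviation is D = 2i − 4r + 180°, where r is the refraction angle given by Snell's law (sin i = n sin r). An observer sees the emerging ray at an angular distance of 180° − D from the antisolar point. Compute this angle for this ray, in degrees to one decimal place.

sin r = sin 47.8° / 1.336 = 0.7408/1.336 = 0.5545; r = 33.68°.
D = 2·47.8° − 4·33.68° + 180° = 95.60° − 134.70° + 180° = 140.90°.
Angle from antisolar point = 180° − D = 39.10°.

39.1°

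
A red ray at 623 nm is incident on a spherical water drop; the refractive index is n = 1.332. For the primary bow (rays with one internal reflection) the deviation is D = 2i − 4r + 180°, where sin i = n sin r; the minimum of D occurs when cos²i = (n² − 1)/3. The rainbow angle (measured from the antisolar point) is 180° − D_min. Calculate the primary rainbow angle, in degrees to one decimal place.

42.2°

cos²i = (1.77422 − 1)/3 = 0.25807; i = arccos(0.50801) = 59.469°.
sin r = sin 59.469°/1.332 = 0.64666; r = 40.290°.
D_min = 2·59.469° − 4·40.290° + 180° = 137.776°.
Rainbow angle = 180° − D_min = 42.224°.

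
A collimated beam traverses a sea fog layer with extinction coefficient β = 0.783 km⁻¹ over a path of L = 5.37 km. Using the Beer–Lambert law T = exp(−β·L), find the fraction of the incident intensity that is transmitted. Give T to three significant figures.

τ = β·L = 0.783 × 5.37 = 4.2047.
T = exp(−4.2047) = 0.0149.

0.0149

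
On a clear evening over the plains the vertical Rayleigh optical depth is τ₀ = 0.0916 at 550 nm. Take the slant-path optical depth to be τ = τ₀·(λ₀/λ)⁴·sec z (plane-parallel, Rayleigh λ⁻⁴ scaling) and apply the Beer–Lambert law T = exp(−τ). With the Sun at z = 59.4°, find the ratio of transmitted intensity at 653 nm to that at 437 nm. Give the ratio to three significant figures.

Airmass: sec 59.4° = 1.9645.
τ(653 nm) = 0.0916 × (550/653)⁴ × 1.9645 = 0.0916 × 0.5033 × 1.9645 = 0.0906.
τ(437 nm) = 0.0916 × (550/437)⁴ × 1.9645 = 0.0916 × 2.5091 × 1.9645 = 0.4515.
T(653)/T(437) = exp(τ_B − τ_A) = exp(0.3609) = 1.4347.

1.43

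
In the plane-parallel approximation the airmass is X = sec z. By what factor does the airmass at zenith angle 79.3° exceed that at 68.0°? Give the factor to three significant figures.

X(79.3°)/X(68.0°) = sec 79.3° / sec 68.0° = cos 68.0° / cos 79.3° = 0.3746/0.1857 = 2.0176.

2.02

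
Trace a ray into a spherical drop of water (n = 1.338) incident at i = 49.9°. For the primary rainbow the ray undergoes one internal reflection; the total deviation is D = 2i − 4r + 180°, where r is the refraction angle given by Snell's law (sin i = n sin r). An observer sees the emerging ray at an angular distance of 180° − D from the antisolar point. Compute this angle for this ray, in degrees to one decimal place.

39.7°

sin r = sin 49.9° / 1.338 = 0.7649/1.338 = 0.5717; r = 34.87°.
D = 2·49.9° − 4·34.87° + 180° = 99.80° − 139.47° + 180° = 140.33°.
Angle from antisolar point = 180° − D = 39.67°.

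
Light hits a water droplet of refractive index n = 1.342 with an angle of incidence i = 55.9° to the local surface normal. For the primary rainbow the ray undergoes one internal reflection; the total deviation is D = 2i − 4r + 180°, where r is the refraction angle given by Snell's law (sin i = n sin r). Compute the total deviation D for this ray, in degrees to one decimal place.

sin r = sin 55.9° / 1.342 = 0.8281/1.342 = 0.6170; r = 38.10°.
D = 2·55.9° − 4·38.10° + 180° = 111.80° − 152.40° + 180° = 139.40°.

139.4°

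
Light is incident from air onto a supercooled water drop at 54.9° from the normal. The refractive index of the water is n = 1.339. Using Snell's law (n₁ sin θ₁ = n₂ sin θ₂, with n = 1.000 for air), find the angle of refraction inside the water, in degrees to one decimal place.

37.7°

Snell: sin θ_r = sin θ_i / n = sin 54.9° / 1.339 = 0.8181 / 1.339 = 0.6110.
θ_r = arcsin(0.6110) = 37.66°.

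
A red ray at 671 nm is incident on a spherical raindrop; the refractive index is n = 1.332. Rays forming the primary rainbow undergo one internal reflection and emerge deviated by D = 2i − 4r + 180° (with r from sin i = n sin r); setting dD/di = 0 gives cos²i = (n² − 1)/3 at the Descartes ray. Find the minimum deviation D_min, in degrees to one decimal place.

137.8°

cos²i = (1.77422 − 1)/3 = 0.25807; i = arccos(0.50801) = 59.469°.
sin r = sin 59.469°/1.332 = 0.64666; r = 40.290°.
D_min = 2·59.469° − 4·40.290° + 180° = 137.776°.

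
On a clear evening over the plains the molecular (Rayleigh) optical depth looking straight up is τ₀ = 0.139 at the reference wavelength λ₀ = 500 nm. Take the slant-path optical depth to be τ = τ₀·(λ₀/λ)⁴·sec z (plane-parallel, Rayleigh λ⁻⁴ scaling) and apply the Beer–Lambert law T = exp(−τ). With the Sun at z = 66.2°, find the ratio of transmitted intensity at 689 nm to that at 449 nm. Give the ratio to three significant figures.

Airmass: sec 66.2° = 2.4780.
τ(689 nm) = 0.139 × (500/689)⁴ × 2.4780 = 0.139 × 0.2773 × 2.4780 = 0.0955.
τ(449 nm) = 0.139 × (500/449)⁴ × 2.4780 = 0.139 × 1.5378 × 2.4780 = 0.5297.
T(689)/T(449) = exp(τ_B − τ_A) = exp(0.4342) = 1.5437.

1.54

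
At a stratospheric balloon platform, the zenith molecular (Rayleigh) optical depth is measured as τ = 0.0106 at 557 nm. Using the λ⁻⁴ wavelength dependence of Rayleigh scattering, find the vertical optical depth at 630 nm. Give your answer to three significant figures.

0.00648

τ(630 nm) = τ(557 nm) × (557/630)⁴ = 0.0106 × (0.8841)⁴ = 0.0106 × 0.6110 = 0.0065.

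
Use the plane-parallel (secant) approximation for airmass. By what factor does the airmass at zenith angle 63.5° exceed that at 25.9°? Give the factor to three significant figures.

X(63.5°)/X(25.9°) = sec 63.5° / sec 25.9° = cos 25.9° / cos 63.5° = 0.8996/0.4462 = 2.0161.

2.02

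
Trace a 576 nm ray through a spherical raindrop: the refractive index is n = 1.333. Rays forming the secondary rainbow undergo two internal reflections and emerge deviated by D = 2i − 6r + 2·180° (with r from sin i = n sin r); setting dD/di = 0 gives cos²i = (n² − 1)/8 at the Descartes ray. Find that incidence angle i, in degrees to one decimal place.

cos²i = (1.333² − 1)/8 = (1.77689 − 1)/8 = 0.09711.
cos i = 0.31163, so i = 71.843°.

71.8°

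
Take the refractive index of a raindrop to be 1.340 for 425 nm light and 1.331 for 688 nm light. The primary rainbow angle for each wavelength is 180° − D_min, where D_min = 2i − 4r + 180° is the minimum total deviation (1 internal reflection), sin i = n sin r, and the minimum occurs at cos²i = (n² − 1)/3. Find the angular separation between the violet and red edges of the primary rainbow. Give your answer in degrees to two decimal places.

1.30°

At 425 nm (n = 1.340): cos²i = 0.26520 → i = 59.004°, r = 39.770°, D_min = 138.929°, rainbow angle = 41.071°.
At 688 nm (n = 1.331): cos²i = 0.25719 → i = 59.527°, r = 40.356°, D_min = 137.630°, rainbow angle = 42.370°.
Angular width = |41.071° − 42.370°| = 1.299°.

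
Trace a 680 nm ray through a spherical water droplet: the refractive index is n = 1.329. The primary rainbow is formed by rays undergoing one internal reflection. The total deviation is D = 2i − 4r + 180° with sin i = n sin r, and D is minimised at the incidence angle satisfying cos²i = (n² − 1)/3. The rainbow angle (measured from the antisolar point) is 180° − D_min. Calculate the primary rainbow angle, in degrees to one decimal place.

42.7°

cos²i = (1.76624 − 1)/3 = 0.25541; i = arccos(0.50538) = 59.643°.
sin r = sin 59.643°/1.329 = 0.64928; r = 40.487°.
D_min = 2·59.643° − 4·40.487° + 180° = 137.337°.
Rainbow angle = 180° − D_min = 42.663°.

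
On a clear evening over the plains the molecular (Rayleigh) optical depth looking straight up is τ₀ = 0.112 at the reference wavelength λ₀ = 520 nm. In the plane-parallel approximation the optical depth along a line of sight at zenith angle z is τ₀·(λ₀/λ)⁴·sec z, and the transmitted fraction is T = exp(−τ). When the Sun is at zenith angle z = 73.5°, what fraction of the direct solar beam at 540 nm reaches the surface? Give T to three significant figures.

sec 73.5° = 3.5209.
τ = 0.112 × (520/540)⁴ × 3.5209 = 0.112 × 0.8599 × 3.5209 = 0.3391.
T = exp(−0.3391) = 0.7124.

0.712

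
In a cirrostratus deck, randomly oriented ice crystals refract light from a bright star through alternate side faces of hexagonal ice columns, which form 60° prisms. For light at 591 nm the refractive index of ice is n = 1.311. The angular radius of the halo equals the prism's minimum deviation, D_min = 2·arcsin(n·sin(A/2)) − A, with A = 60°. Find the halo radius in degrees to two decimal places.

21.92°

n·sin(A/2) = 1.311 × sin 30° = 1.311 × 0.5000 = 0.6555.
D_min = 2·arcsin(0.6555) − 60° = 2 × 40.958° − 60° = 21.915°.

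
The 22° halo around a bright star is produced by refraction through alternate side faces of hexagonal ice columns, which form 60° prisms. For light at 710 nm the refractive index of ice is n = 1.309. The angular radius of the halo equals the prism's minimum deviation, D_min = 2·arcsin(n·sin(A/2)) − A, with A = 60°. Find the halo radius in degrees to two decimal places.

n·sin(A/2) = 1.309 × sin 30° = 1.309 × 0.5000 = 0.6545.
D_min = 2·arcsin(0.6545) − 60° = 2 × 40.882° − 60° = 21.763°.

21.76°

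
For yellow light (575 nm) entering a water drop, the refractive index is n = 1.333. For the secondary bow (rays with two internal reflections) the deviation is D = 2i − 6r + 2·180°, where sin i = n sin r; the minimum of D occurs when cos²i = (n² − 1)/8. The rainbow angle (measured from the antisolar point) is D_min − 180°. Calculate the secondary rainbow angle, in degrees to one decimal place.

50.9°

cos²i = (1.77689 − 1)/8 = 0.09711; i = arccos(0.31163) = 71.843°.
sin r = sin 71.843°/1.333 = 0.71283; r = 45.466°.
D_min = 2·71.843° − 6·45.466° + 360° = 230.891°.
Rainbow angle = D_min − 180° = 50.891°.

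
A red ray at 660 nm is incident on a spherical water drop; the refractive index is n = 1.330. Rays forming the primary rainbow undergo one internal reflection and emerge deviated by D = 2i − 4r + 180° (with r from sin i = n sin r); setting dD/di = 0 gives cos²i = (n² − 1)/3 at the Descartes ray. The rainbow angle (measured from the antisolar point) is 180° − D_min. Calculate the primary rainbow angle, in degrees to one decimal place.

42.5°

cos²i = (1.76890 − 1)/3 = 0.25630; i = arccos(0.50626) = 59.585°.
sin r = sin 59.585°/1.330 = 0.64841; r = 40.422°.
D_min = 2·59.585° − 4·40.422° + 180° = 137.484°.
Rainbow angle = 180° − D_min = 42.516°.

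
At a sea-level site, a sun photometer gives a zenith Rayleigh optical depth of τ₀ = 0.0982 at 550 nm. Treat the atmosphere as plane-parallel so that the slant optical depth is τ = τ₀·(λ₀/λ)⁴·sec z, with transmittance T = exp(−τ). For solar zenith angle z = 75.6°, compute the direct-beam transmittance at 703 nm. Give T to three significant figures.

0.862

sec 75.6° = 4.0211.
τ = 0.0982 × (550/703)⁴ × 4.0211 = 0.0982 × 0.3747 × 4.0211 = 0.1479.
T = exp(−0.1479) = 0.8625.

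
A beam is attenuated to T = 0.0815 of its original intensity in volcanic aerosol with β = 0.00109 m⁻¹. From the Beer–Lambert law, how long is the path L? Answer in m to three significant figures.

Beer–Lambert: T = exp(−βL) ⇒ L = −ln(T)/β = −ln(0.0815)/0.00109 = 2.5072/0.00109 = 2300 m.

2300 m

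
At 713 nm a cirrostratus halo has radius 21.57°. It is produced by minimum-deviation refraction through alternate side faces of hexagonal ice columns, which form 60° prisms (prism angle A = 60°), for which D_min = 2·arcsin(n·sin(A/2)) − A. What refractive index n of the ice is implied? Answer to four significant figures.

1.306

Rearranging: n = sin((D_min + A)/2) / sin(A/2).
(D_min + A)/2 = (21.57° + 60°)/2 = 40.785°.
n = sin 40.785° / sin 30° = 0.6532 / 0.5000 = 1.3064.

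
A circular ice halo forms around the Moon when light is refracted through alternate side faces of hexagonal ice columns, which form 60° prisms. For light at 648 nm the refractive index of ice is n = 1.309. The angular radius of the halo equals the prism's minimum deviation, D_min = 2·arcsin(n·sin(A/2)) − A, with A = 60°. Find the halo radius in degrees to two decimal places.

21.76°

n·sin(A/2) = 1.309 × sin 30° = 1.309 × 0.5000 = 0.6545.
D_min = 2·arcsin(0.6545) − 60° = 2 × 40.882° − 60° = 21.763°.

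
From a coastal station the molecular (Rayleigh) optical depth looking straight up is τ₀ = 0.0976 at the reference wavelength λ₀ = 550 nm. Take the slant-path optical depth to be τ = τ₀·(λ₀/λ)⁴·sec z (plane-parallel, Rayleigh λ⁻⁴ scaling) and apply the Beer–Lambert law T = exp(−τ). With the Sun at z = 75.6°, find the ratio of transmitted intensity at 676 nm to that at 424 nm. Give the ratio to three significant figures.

Airmass: sec 75.6° = 4.0211.
τ(676 nm) = 0.0976 × (550/676)⁴ × 4.0211 = 0.0976 × 0.4382 × 4.0211 = 0.1720.
τ(424 nm) = 0.0976 × (550/424)⁴ × 4.0211 = 0.0976 × 2.8313 × 4.0211 = 1.1112.
T(676)/T(424) = exp(τ_B − τ_A) = exp(0.9392) = 2.5579.

2.56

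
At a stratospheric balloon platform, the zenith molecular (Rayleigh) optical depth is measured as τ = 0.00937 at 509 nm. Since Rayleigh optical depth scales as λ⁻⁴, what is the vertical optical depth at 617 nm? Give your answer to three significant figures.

0.00434

τ(617 nm) = τ(509 nm) × (509/617)⁴ = 0.00937 × (0.8250)⁴ = 0.00937 × 0.4632 = 0.0043.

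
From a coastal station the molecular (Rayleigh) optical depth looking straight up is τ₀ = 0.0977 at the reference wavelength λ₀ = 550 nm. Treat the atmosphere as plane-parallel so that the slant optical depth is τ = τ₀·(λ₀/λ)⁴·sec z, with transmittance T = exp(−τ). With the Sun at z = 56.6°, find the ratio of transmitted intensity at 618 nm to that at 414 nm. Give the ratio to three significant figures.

Airmass: sec 56.6° = 1.8166.
τ(618 nm) = 0.0977 × (550/618)⁴ × 1.8166 = 0.0977 × 0.6273 × 1.8166 = 0.1113.
τ(414 nm) = 0.0977 × (550/414)⁴ × 1.8166 = 0.0977 × 3.1149 × 1.8166 = 0.5528.
T(618)/T(414) = exp(τ_B − τ_A) = exp(0.4415) = 1.5550.

1.56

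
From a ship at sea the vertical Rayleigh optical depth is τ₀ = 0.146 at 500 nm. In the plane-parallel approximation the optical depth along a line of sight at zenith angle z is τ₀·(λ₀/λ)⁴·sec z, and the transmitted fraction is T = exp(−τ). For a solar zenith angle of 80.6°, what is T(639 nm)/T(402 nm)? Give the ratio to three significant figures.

Airmass: sec 80.6° = 6.1227.
τ(639 nm) = 0.146 × (500/639)⁴ × 6.1227 = 0.146 × 0.3749 × 6.1227 = 0.3351.
τ(402 nm) = 0.146 × (500/402)⁴ × 6.1227 = 0.146 × 2.3932 × 6.1227 = 2.1393.
T(639)/T(402) = exp(τ_B − τ_A) = exp(1.8042) = 6.0752.

6.08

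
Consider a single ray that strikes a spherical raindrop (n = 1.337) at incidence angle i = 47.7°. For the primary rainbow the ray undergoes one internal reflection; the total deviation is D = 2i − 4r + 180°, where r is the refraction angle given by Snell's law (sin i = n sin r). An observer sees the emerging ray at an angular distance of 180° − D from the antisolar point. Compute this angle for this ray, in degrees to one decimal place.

sin r = sin 47.7° / 1.337 = 0.7396/1.337 = 0.5532; r = 33.59°.
D = 2·47.7° − 4·33.59° + 180° = 95.40° − 134.35° + 180° = 141.05°.
Angle from antisolar point = 180° − D = 38.95°.

38.9°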